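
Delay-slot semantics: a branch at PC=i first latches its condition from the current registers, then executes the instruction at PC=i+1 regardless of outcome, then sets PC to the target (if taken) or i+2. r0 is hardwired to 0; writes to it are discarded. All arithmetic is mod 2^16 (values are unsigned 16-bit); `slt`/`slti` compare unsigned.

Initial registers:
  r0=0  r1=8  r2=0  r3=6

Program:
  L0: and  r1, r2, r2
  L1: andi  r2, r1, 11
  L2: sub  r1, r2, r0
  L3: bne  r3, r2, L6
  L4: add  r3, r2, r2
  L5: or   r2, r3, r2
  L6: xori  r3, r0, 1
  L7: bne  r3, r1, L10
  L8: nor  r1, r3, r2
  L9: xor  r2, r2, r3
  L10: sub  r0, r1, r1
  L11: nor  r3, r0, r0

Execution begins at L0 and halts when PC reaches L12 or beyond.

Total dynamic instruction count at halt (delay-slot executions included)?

  step pc=0: and  r1, r2, r2  regs=(0,0,0,6)
  step pc=1: andi  r2, r1, 11  regs=(0,0,0,6)
  step pc=2: sub  r1, r2, r0  regs=(0,0,0,6)
  step pc=3: bne  r3, r2, L6  cond=T  regs=(0,0,0,6)
  step pc=4: add  r3, r2, r2  regs=(0,0,0,0)
  step pc=6: xori  r3, r0, 1  regs=(0,0,0,1)
  step pc=7: bne  r3, r1, L10  cond=T  regs=(0,0,0,1)
  step pc=8: nor  r1, r3, r2  regs=(0,65534,0,1)
  step pc=10: sub  r0, r1, r1  regs=(0,65534,0,1)
  step pc=11: nor  r3, r0, r0  regs=(0,65534,0,65535)

10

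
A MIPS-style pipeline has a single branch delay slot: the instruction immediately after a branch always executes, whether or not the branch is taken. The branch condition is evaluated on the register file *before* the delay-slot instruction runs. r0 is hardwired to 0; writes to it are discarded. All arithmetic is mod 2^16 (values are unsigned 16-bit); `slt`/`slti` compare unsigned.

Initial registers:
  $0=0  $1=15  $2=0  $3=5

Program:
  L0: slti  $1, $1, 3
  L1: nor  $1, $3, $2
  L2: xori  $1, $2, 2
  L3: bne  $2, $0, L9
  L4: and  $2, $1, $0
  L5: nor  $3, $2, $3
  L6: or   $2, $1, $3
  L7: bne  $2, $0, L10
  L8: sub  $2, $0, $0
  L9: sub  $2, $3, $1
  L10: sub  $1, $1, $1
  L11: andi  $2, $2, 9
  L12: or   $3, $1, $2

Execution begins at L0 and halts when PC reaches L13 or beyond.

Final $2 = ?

0

PC=0  slti  $1, $1, 3        | $0=0 $1=0 $2=0 $3=5
PC=1  nor  $1, $3, $2        | $0=0 $1=65530 $2=0 $3=5
PC=2  xori  $1, $2, 2        | $0=0 $1=2 $2=0 $3=5
PC=3  bne  $2, $0, L9        | $0=0 $1=2 $2=0 $3=5  [not taken]
PC=4  and  $2, $1, $0        | $0=0 $1=2 $2=0 $3=5
PC=5  nor  $3, $2, $3        | $0=0 $1=2 $2=0 $3=65530
PC=6  or   $2, $1, $3        | $0=0 $1=2 $2=65530 $3=65530
PC=7  bne  $2, $0, L10       | $0=0 $1=2 $2=65530 $3=65530  [TAKEN]
PC=8  sub  $2, $0, $0        | $0=0 $1=2 $2=0 $3=65530
PC=10 sub  $1, $1, $1        | $0=0 $1=0 $2=0 $3=65530
PC=11 andi  $2, $2, 9        | $0=0 $1=0 $2=0 $3=65530
PC=12 or   $3, $1, $2        | $0=0 $1=0 $2=0 $3=0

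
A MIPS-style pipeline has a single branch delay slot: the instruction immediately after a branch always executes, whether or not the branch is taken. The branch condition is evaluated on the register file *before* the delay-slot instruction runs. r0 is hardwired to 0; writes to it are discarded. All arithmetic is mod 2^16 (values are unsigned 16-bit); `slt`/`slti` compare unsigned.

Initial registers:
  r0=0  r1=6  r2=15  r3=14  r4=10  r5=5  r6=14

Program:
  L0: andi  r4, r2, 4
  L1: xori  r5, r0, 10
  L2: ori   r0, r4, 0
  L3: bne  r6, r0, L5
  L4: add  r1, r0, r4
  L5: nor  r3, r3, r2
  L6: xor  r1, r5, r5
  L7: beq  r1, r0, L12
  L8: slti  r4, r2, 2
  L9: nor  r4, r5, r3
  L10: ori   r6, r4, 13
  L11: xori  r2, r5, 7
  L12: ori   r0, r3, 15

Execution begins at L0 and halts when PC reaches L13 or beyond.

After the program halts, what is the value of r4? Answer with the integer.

PC=0  andi  r4, r2, 4        | r0=0 r1=6 r2=15 r3=14 r4=4 r5=5 r6=14
PC=1  xori  r5, r0, 10       | r0=0 r1=6 r2=15 r3=14 r4=4 r5=10 r6=14
PC=2  ori   r0, r4, 0        | r0=0 r1=6 r2=15 r3=14 r4=4 r5=10 r6=14
PC=3  bne  r6, r0, L5        | r0=0 r1=6 r2=15 r3=14 r4=4 r5=10 r6=14  [TAKEN]
PC=4  add  r1, r0, r4        | r0=0 r1=4 r2=15 r3=14 r4=4 r5=10 r6=14
PC=5  nor  r3, r3, r2        | r0=0 r1=4 r2=15 r3=65520 r4=4 r5=10 r6=14
PC=6  xor  r1, r5, r5        | r0=0 r1=0 r2=15 r3=65520 r4=4 r5=10 r6=14
PC=7  beq  r1, r0, L12       | r0=0 r1=0 r2=15 r3=65520 r4=4 r5=10 r6=14  [TAKEN]
PC=8  slti  r4, r2, 2        | r0=0 r1=0 r2=15 r3=65520 r4=0 r5=10 r6=14
PC=12 ori   r0, r3, 15       | r0=0 r1=0 r2=15 r3=65520 r4=0 r5=10 r6=14

0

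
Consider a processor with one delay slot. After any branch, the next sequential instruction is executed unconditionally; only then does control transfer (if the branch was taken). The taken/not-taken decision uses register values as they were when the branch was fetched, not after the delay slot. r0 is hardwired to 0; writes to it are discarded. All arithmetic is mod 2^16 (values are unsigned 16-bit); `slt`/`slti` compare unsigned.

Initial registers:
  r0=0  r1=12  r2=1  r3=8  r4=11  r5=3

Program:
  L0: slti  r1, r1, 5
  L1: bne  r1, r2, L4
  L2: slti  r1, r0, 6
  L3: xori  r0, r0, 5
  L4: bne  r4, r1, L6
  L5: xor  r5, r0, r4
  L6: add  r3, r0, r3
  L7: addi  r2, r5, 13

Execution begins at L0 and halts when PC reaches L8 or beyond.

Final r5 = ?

#0 slti  r1, r1, 5 ; 0/0/1/8/11/3
#1 bne  r1, r2, L4 ; 0/0/1/8/11/3 ; →target
#2 slti  r1, r0, 6 ; 0/1/1/8/11/3
#4 bne  r4, r1, L6 ; 0/1/1/8/11/3 ; →target
#5 xor  r5, r0, r4 ; 0/1/1/8/11/11
#6 add  r3, r0, r3 ; 0/1/1/8/11/11
#7 addi  r2, r5, 13 ; 0/1/24/8/11/11

11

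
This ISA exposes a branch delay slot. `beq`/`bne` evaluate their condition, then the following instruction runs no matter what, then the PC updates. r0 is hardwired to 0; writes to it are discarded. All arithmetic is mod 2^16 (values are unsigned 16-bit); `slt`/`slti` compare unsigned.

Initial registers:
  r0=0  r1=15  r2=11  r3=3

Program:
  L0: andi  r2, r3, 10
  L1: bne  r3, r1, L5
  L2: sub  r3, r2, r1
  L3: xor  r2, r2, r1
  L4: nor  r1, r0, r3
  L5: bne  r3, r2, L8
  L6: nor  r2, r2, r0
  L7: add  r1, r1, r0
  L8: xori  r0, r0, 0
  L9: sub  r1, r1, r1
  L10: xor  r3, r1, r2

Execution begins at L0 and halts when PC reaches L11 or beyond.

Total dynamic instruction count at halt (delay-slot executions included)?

8

#0 andi  r2, r3, 10 ; 0/15/2/3
#1 bne  r3, r1, L5 ; 0/15/2/3 ; →target
#2 sub  r3, r2, r1 ; 0/15/2/65523
#5 bne  r3, r2, L8 ; 0/15/2/65523 ; →target
#6 nor  r2, r2, r0 ; 0/15/65533/65523
#8 xori  r0, r0, 0 ; 0/15/65533/65523
#9 sub  r1, r1, r1 ; 0/0/65533/65523
#10 xor  r3, r1, r2 ; 0/0/65533/65533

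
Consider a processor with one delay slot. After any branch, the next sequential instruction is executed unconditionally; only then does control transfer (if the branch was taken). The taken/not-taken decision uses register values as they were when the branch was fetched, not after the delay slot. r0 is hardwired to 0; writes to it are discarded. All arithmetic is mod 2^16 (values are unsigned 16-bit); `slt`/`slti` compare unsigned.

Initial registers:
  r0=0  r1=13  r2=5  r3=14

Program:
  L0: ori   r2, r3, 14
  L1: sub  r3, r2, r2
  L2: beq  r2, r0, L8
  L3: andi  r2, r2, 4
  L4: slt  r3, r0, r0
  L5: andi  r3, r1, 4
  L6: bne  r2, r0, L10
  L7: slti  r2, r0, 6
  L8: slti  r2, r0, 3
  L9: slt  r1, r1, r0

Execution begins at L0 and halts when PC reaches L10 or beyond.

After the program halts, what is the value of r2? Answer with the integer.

1

[0] ori   r2, r3, 14  →  {r0:0, r1:13, r2:14, r3:14}
[1] sub  r3, r2, r2  →  {r0:0, r1:13, r2:14, r3:0}
[2] beq  r2, r0, L8  →  {r0:0, r1:13, r2:14, r3:0}  ⟨branch fallthrough⟩
[3] andi  r2, r2, 4  →  {r0:0, r1:13, r2:4, r3:0}
[4] slt  r3, r0, r0  →  {r0:0, r1:13, r2:4, r3:0}
[5] andi  r3, r1, 4  →  {r0:0, r1:13, r2:4, r3:4}
[6] bne  r2, r0, L10  →  {r0:0, r1:13, r2:4, r3:4}  ⟨branch taken⟩
[7] slti  r2, r0, 6  →  {r0:0, r1:13, r2:1, r3:4}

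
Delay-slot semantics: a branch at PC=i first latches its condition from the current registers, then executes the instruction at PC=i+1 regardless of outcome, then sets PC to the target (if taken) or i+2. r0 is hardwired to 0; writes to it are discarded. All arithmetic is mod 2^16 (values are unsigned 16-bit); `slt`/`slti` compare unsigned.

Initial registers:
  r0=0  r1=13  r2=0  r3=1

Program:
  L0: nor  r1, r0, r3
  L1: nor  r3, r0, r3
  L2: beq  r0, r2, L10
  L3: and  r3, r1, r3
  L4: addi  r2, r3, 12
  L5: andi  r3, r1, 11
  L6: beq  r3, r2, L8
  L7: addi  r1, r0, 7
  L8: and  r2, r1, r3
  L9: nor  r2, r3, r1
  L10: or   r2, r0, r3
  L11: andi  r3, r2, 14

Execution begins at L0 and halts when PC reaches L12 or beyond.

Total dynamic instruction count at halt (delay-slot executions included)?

6

#0 nor  r1, r0, r3 ; 0/65534/0/1
#1 nor  r3, r0, r3 ; 0/65534/0/65534
#2 beq  r0, r2, L10 ; 0/65534/0/65534 ; →target
#3 and  r3, r1, r3 ; 0/65534/0/65534
#10 or   r2, r0, r3 ; 0/65534/65534/65534
#11 andi  r3, r2, 14 ; 0/65534/65534/14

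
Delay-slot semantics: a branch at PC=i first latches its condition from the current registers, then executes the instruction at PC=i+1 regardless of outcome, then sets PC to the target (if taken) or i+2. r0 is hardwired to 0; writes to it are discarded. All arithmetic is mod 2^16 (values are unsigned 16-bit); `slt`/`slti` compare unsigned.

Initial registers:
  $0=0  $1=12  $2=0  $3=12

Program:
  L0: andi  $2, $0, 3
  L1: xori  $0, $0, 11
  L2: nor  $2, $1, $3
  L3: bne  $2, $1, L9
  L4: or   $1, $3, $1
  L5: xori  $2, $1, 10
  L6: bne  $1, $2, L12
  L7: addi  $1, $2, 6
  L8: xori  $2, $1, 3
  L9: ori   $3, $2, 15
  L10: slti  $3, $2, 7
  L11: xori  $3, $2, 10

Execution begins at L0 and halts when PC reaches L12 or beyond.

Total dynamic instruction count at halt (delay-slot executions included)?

#0 andi  $2, $0, 3 ; 0/12/0/12
#1 xori  $0, $0, 11 ; 0/12/0/12
#2 nor  $2, $1, $3 ; 0/12/65523/12
#3 bne  $2, $1, L9 ; 0/12/65523/12 ; →target
#4 or   $1, $3, $1 ; 0/12/65523/12
#9 ori   $3, $2, 15 ; 0/12/65523/65535
#10 slti  $3, $2, 7 ; 0/12/65523/0
#11 xori  $3, $2, 10 ; 0/12/65523/65529

8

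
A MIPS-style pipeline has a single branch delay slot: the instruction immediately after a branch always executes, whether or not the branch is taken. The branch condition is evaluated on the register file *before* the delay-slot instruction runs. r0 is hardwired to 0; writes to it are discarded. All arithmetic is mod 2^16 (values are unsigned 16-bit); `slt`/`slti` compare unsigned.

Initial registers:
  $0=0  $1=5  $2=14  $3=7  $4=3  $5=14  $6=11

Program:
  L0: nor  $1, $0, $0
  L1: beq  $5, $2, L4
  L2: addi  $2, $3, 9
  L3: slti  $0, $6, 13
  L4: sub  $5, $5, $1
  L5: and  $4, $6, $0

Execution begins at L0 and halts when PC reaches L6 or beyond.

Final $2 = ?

[0] nor  $1, $0, $0  →  {$0:0, $1:65535, $2:14, $3:7, $4:3, $5:14, $6:11}
[1] beq  $5, $2, L4  →  {$0:0, $1:65535, $2:14, $3:7, $4:3, $5:14, $6:11}  ⟨branch taken⟩
[2] addi  $2, $3, 9  →  {$0:0, $1:65535, $2:16, $3:7, $4:3, $5:14, $6:11}
[4] sub  $5, $5, $1  →  {$0:0, $1:65535, $2:16, $3:7, $4:3, $5:15, $6:11}
[5] and  $4, $6, $0  →  {$0:0, $1:65535, $2:16, $3:7, $4:0, $5:15, $6:11}

16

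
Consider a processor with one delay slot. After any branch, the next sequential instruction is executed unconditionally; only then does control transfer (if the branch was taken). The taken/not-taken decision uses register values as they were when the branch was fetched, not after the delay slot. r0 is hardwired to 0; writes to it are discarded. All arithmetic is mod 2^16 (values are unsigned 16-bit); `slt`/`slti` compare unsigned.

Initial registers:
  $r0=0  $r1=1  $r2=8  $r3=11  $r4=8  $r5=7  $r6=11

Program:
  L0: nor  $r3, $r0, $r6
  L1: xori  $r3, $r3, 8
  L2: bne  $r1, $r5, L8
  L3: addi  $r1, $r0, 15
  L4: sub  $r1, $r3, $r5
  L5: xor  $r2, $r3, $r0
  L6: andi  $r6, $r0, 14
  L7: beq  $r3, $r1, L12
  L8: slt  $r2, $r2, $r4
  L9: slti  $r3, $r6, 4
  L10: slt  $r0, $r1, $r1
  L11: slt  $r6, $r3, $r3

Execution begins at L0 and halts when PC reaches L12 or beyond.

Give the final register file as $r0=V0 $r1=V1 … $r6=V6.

PC=0  nor  $r3, $r0, $r6     | $r0=0 $r1=1 $r2=8 $r3=65524 $r4=8 $r5=7 $r6=11
PC=1  xori  $r3, $r3, 8      | $r0=0 $r1=1 $r2=8 $r3=65532 $r4=8 $r5=7 $r6=11
PC=2  bne  $r1, $r5, L8      | $r0=0 $r1=1 $r2=8 $r3=65532 $r4=8 $r5=7 $r6=11  [TAKEN]
PC=3  addi  $r1, $r0, 15     | $r0=0 $r1=15 $r2=8 $r3=65532 $r4=8 $r5=7 $r6=11
PC=8  slt  $r2, $r2, $r4     | $r0=0 $r1=15 $r2=0 $r3=65532 $r4=8 $r5=7 $r6=11
PC=9  slti  $r3, $r6, 4      | $r0=0 $r1=15 $r2=0 $r3=0 $r4=8 $r5=7 $r6=11
PC=10 slt  $r0, $r1, $r1     | $r0=0 $r1=15 $r2=0 $r3=0 $r4=8 $r5=7 $r6=11
PC=11 slt  $r6, $r3, $r3     | $r0=0 $r1=15 $r2=0 $r3=0 $r4=8 $r5=7 $r6=0

$r0=0 $r1=15 $r2=0 $r3=0 $r4=8 $r5=7 $r6=0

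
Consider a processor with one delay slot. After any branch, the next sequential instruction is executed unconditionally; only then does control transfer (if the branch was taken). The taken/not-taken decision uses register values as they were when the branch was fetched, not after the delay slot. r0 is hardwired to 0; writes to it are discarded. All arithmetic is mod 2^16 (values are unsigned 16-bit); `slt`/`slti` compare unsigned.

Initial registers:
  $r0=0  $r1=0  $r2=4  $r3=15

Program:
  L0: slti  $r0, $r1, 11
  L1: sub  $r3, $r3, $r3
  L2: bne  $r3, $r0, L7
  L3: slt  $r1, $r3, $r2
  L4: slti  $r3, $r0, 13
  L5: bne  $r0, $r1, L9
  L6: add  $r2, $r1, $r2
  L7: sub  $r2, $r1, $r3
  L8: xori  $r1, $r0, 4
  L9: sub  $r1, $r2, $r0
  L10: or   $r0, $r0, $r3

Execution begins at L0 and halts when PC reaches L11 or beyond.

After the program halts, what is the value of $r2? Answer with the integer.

PC=0  slti  $r0, $r1, 11     | $r0=0 $r1=0 $r2=4 $r3=15
PC=1  sub  $r3, $r3, $r3     | $r0=0 $r1=0 $r2=4 $r3=0
PC=2  bne  $r3, $r0, L7      | $r0=0 $r1=0 $r2=4 $r3=0  [not taken]
PC=3  slt  $r1, $r3, $r2     | $r0=0 $r1=1 $r2=4 $r3=0
PC=4  slti  $r3, $r0, 13     | $r0=0 $r1=1 $r2=4 $r3=1
PC=5  bne  $r0, $r1, L9      | $r0=0 $r1=1 $r2=4 $r3=1  [TAKEN]
PC=6  add  $r2, $r1, $r2     | $r0=0 $r1=1 $r2=5 $r3=1
PC=9  sub  $r1, $r2, $r0     | $r0=0 $r1=5 $r2=5 $r3=1
PC=10 or   $r0, $r0, $r3     | $r0=0 $r1=5 $r2=5 $r3=1

5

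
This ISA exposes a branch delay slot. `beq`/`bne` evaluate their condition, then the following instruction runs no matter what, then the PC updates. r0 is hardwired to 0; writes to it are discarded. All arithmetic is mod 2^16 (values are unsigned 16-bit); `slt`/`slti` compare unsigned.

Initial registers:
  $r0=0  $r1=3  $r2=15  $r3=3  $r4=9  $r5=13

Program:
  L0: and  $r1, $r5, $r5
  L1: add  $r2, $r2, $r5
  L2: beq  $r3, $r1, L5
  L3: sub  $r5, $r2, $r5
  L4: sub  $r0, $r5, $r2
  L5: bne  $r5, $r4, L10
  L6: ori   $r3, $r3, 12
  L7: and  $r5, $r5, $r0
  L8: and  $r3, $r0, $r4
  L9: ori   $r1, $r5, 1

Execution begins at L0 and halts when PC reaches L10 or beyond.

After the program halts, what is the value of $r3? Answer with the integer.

15

[0] and  $r1, $r5, $r5  →  {$r0:0, $r1:13, $r2:15, $r3:3, $r4:9, $r5:13}
[1] add  $r2, $r2, $r5  →  {$r0:0, $r1:13, $r2:28, $r3:3, $r4:9, $r5:13}
[2] beq  $r3, $r1, L5  →  {$r0:0, $r1:13, $r2:28, $r3:3, $r4:9, $r5:13}  ⟨branch fallthrough⟩
[3] sub  $r5, $r2, $r5  →  {$r0:0, $r1:13, $r2:28, $r3:3, $r4:9, $r5:15}
[4] sub  $r0, $r5, $r2  →  {$r0:0, $r1:13, $r2:28, $r3:3, $r4:9, $r5:15}
[5] bne  $r5, $r4, L10  →  {$r0:0, $r1:13, $r2:28, $r3:3, $r4:9, $r5:15}  ⟨branch taken⟩
[6] ori   $r3, $r3, 12  →  {$r0:0, $r1:13, $r2:28, $r3:15, $r4:9, $r5:15}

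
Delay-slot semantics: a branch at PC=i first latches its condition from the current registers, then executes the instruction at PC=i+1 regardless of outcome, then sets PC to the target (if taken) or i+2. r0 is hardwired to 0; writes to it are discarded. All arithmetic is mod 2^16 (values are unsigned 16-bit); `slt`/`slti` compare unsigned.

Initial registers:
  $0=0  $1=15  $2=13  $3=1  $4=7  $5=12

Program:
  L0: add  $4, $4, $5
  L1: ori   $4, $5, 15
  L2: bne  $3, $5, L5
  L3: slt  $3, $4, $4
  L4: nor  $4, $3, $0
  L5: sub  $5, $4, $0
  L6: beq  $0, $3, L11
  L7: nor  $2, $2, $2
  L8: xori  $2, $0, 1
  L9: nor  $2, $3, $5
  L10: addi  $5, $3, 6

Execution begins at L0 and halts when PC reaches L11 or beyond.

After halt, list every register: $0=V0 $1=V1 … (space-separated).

PC=0  add  $4, $4, $5        | $0=0 $1=15 $2=13 $3=1 $4=19 $5=12
PC=1  ori   $4, $5, 15       | $0=0 $1=15 $2=13 $3=1 $4=15 $5=12
PC=2  bne  $3, $5, L5        | $0=0 $1=15 $2=13 $3=1 $4=15 $5=12  [TAKEN]
PC=3  slt  $3, $4, $4        | $0=0 $1=15 $2=13 $3=0 $4=15 $5=12
PC=5  sub  $5, $4, $0        | $0=0 $1=15 $2=13 $3=0 $4=15 $5=15
PC=6  beq  $0, $3, L11       | $0=0 $1=15 $2=13 $3=0 $4=15 $5=15  [TAKEN]
PC=7  nor  $2, $2, $2        | $0=0 $1=15 $2=65522 $3=0 $4=15 $5=15

$0=0 $1=15 $2=65522 $3=0 $4=15 $5=15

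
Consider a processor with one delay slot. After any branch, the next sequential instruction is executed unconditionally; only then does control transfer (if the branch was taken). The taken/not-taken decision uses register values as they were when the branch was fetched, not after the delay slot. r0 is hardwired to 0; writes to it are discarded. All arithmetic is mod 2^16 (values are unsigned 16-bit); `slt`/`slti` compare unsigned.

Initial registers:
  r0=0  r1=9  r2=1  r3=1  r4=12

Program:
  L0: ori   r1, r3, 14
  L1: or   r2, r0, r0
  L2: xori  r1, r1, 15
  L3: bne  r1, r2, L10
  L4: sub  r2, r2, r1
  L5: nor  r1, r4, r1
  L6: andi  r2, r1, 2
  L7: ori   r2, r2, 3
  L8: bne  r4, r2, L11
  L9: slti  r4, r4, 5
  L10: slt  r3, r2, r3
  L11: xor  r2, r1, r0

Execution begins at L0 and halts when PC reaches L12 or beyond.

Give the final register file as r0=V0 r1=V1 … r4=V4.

PC=0  ori   r1, r3, 14       | r0=0 r1=15 r2=1 r3=1 r4=12
PC=1  or   r2, r0, r0        | r0=0 r1=15 r2=0 r3=1 r4=12
PC=2  xori  r1, r1, 15       | r0=0 r1=0 r2=0 r3=1 r4=12
PC=3  bne  r1, r2, L10       | r0=0 r1=0 r2=0 r3=1 r4=12  [not taken]
PC=4  sub  r2, r2, r1        | r0=0 r1=0 r2=0 r3=1 r4=12
PC=5  nor  r1, r4, r1        | r0=0 r1=65523 r2=0 r3=1 r4=12
PC=6  andi  r2, r1, 2        | r0=0 r1=65523 r2=2 r3=1 r4=12
PC=7  ori   r2, r2, 3        | r0=0 r1=65523 r2=3 r3=1 r4=12
PC=8  bne  r4, r2, L11       | r0=0 r1=65523 r2=3 r3=1 r4=12  [TAKEN]
PC=9  slti  r4, r4, 5        | r0=0 r1=65523 r2=3 r3=1 r4=0
PC=11 xor  r2, r1, r0        | r0=0 r1=65523 r2=65523 r3=1 r4=0

r0=0 r1=65523 r2=65523 r3=1 r4=0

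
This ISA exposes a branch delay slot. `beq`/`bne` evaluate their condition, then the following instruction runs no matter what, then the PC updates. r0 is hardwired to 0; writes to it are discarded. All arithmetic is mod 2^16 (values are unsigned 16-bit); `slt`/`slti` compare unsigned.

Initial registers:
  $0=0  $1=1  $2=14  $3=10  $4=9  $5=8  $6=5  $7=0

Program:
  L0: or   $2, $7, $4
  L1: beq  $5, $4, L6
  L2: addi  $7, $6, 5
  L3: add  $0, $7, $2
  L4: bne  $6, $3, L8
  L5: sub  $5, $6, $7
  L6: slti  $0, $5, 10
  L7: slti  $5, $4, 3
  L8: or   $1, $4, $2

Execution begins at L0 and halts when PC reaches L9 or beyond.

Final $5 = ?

PC=0  or   $2, $7, $4        | $0=0 $1=1 $2=9 $3=10 $4=9 $5=8 $6=5 $7=0
PC=1  beq  $5, $4, L6        | $0=0 $1=1 $2=9 $3=10 $4=9 $5=8 $6=5 $7=0  [not taken]
PC=2  addi  $7, $6, 5        | $0=0 $1=1 $2=9 $3=10 $4=9 $5=8 $6=5 $7=10
PC=3  add  $0, $7, $2        | $0=0 $1=1 $2=9 $3=10 $4=9 $5=8 $6=5 $7=10
PC=4  bne  $6, $3, L8        | $0=0 $1=1 $2=9 $3=10 $4=9 $5=8 $6=5 $7=10  [TAKEN]
PC=5  sub  $5, $6, $7        | $0=0 $1=1 $2=9 $3=10 $4=9 $5=65531 $6=5 $7=10
PC=8  or   $1, $4, $2        | $0=0 $1=9 $2=9 $3=10 $4=9 $5=65531 $6=5 $7=10

65531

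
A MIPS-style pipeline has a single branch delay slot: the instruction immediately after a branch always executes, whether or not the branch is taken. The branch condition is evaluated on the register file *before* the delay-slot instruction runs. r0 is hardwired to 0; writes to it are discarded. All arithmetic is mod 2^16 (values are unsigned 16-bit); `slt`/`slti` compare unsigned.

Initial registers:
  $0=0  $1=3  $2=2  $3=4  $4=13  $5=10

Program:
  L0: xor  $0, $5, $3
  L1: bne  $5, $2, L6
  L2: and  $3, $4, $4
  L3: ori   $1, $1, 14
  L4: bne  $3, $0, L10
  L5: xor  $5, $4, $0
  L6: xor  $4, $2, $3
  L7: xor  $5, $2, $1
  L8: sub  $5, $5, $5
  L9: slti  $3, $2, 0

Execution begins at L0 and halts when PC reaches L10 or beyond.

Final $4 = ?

15

PC=0  xor  $0, $5, $3        | $0=0 $1=3 $2=2 $3=4 $4=13 $5=10
PC=1  bne  $5, $2, L6        | $0=0 $1=3 $2=2 $3=4 $4=13 $5=10  [TAKEN]
PC=2  and  $3, $4, $4        | $0=0 $1=3 $2=2 $3=13 $4=13 $5=10
PC=6  xor  $4, $2, $3        | $0=0 $1=3 $2=2 $3=13 $4=15 $5=10
PC=7  xor  $5, $2, $1        | $0=0 $1=3 $2=2 $3=13 $4=15 $5=1
PC=8  sub  $5, $5, $5        | $0=0 $1=3 $2=2 $3=13 $4=15 $5=0
PC=9  slti  $3, $2, 0        | $0=0 $1=3 $2=2 $3=0 $4=15 $5=0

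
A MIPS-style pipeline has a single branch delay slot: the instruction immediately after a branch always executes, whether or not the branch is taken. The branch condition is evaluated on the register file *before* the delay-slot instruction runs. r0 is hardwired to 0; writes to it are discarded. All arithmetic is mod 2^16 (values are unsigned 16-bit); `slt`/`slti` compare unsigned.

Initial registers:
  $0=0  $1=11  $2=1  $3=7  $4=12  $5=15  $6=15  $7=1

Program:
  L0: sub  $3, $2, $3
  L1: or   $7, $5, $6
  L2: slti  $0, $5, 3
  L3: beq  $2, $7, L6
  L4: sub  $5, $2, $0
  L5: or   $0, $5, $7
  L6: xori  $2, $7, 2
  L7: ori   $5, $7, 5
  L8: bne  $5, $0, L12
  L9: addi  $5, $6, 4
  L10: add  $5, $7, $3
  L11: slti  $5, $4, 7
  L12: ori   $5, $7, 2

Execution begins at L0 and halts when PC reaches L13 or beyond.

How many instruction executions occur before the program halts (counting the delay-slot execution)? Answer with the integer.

  step pc=0: sub  $3, $2, $3  regs=(0,11,1,65530,12,15,15,1)
  step pc=1: or   $7, $5, $6  regs=(0,11,1,65530,12,15,15,15)
  step pc=2: slti  $0, $5, 3  regs=(0,11,1,65530,12,15,15,15)
  step pc=3: beq  $2, $7, L6  cond=F  regs=(0,11,1,65530,12,15,15,15)
  step pc=4: sub  $5, $2, $0  regs=(0,11,1,65530,12,1,15,15)
  step pc=5: or   $0, $5, $7  regs=(0,11,1,65530,12,1,15,15)
  step pc=6: xori  $2, $7, 2  regs=(0,11,13,65530,12,1,15,15)
  step pc=7: ori   $5, $7, 5  regs=(0,11,13,65530,12,15,15,15)
  step pc=8: bne  $5, $0, L12  cond=T  regs=(0,11,13,65530,12,15,15,15)
  step pc=9: addi  $5, $6, 4  regs=(0,11,13,65530,12,19,15,15)
  step pc=12: ori   $5, $7, 2  regs=(0,11,13,65530,12,15,15,15)

11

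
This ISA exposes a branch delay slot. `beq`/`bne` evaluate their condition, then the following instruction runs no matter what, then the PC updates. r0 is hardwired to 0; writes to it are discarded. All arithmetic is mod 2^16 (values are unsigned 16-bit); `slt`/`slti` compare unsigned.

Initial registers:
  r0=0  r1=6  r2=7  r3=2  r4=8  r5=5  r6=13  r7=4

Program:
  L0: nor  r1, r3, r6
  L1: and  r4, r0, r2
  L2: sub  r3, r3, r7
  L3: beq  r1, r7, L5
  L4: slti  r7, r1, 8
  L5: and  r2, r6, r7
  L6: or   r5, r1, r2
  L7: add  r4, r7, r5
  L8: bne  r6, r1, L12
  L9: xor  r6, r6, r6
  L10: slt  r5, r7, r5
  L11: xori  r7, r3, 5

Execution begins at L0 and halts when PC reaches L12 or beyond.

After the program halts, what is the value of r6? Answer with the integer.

[0] nor  r1, r3, r6  →  {r0:0, r1:65520, r2:7, r3:2, r4:8, r5:5, r6:13, r7:4}
[1] and  r4, r0, r2  →  {r0:0, r1:65520, r2:7, r3:2, r4:0, r5:5, r6:13, r7:4}
[2] sub  r3, r3, r7  →  {r0:0, r1:65520, r2:7, r3:65534, r4:0, r5:5, r6:13, r7:4}
[3] beq  r1, r7, L5  →  {r0:0, r1:65520, r2:7, r3:65534, r4:0, r5:5, r6:13, r7:4}  ⟨branch fallthrough⟩
[4] slti  r7, r1, 8  →  {r0:0, r1:65520, r2:7, r3:65534, r4:0, r5:5, r6:13, r7:0}
[5] and  r2, r6, r7  →  {r0:0, r1:65520, r2:0, r3:65534, r4:0, r5:5, r6:13, r7:0}
[6] or   r5, r1, r2  →  {r0:0, r1:65520, r2:0, r3:65534, r4:0, r5:65520, r6:13, r7:0}
[7] add  r4, r7, r5  →  {r0:0, r1:65520, r2:0, r3:65534, r4:65520, r5:65520, r6:13, r7:0}
[8] bne  r6, r1, L12  →  {r0:0, r1:65520, r2:0, r3:65534, r4:65520, r5:65520, r6:13, r7:0}  ⟨branch taken⟩
[9] xor  r6, r6, r6  →  {r0:0, r1:65520, r2:0, r3:65534, r4:65520, r5:65520, r6:0, r7:0}

0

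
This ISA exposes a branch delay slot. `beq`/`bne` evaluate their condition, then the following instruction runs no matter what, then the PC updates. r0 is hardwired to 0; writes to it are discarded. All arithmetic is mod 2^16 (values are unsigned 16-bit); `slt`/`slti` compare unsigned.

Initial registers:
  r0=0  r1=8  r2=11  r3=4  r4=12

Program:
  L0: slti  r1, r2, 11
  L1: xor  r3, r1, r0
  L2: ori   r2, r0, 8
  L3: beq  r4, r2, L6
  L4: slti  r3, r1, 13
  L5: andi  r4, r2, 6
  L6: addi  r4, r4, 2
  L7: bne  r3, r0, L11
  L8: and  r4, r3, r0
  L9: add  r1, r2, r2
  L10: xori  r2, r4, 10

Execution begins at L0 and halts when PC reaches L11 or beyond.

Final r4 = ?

0

  step pc=0: slti  r1, r2, 11  regs=(0,0,11,4,12)
  step pc=1: xor  r3, r1, r0  regs=(0,0,11,0,12)
  step pc=2: ori   r2, r0, 8  regs=(0,0,8,0,12)
  step pc=3: beq  r4, r2, L6  cond=F  regs=(0,0,8,0,12)
  step pc=4: slti  r3, r1, 13  regs=(0,0,8,1,12)
  step pc=5: andi  r4, r2, 6  regs=(0,0,8,1,0)
  step pc=6: addi  r4, r4, 2  regs=(0,0,8,1,2)
  step pc=7: bne  r3, r0, L11  cond=T  regs=(0,0,8,1,2)
  step pc=8: and  r4, r3, r0  regs=(0,0,8,1,0)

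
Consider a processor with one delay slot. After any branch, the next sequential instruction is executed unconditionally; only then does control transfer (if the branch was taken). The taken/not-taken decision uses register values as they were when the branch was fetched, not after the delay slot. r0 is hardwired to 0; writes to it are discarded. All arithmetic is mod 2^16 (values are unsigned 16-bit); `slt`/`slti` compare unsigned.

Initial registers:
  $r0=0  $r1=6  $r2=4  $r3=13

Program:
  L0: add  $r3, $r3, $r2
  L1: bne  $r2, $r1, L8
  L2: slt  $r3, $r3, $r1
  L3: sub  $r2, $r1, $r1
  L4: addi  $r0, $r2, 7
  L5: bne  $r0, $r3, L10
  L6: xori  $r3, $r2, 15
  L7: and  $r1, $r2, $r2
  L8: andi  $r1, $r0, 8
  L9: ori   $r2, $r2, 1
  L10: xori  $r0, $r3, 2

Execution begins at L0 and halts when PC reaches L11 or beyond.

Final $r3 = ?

0

[0] add  $r3, $r3, $r2  →  {$r0:0, $r1:6, $r2:4, $r3:17}
[1] bne  $r2, $r1, L8  →  {$r0:0, $r1:6, $r2:4, $r3:17}  ⟨branch taken⟩
[2] slt  $r3, $r3, $r1  →  {$r0:0, $r1:6, $r2:4, $r3:0}
[8] andi  $r1, $r0, 8  →  {$r0:0, $r1:0, $r2:4, $r3:0}
[9] ori   $r2, $r2, 1  →  {$r0:0, $r1:0, $r2:5, $r3:0}
[10] xori  $r0, $r3, 2  →  {$r0:0, $r1:0, $r2:5, $r3:0}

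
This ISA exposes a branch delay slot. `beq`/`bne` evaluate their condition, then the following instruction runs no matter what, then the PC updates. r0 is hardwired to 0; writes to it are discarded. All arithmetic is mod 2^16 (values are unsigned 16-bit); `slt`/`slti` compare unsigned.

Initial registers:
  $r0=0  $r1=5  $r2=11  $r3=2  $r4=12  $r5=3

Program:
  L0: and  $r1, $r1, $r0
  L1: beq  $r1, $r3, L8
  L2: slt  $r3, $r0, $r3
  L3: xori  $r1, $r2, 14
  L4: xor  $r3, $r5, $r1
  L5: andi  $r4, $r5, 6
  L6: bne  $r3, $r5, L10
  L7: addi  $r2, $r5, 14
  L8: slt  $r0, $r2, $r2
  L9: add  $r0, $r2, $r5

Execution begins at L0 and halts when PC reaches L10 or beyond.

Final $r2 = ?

  step pc=0: and  $r1, $r1, $r0  regs=(0,0,11,2,12,3)
  step pc=1: beq  $r1, $r3, L8  cond=F  regs=(0,0,11,2,12,3)
  step pc=2: slt  $r3, $r0, $r3  regs=(0,0,11,1,12,3)
  step pc=3: xori  $r1, $r2, 14  regs=(0,5,11,1,12,3)
  step pc=4: xor  $r3, $r5, $r1  regs=(0,5,11,6,12,3)
  step pc=5: andi  $r4, $r5, 6  regs=(0,5,11,6,2,3)
  step pc=6: bne  $r3, $r5, L10  cond=T  regs=(0,5,11,6,2,3)
  step pc=7: addi  $r2, $r5, 14  regs=(0,5,17,6,2,3)

17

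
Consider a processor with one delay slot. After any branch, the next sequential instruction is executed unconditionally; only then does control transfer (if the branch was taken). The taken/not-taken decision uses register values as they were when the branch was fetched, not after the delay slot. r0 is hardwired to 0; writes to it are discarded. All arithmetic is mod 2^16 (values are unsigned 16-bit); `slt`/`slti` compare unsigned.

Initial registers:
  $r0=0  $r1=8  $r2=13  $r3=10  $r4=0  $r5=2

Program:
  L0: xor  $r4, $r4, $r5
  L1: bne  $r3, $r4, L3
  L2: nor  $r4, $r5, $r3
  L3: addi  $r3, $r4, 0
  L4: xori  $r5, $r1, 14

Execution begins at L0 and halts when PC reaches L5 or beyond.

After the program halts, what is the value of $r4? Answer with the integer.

65525

#0 xor  $r4, $r4, $r5 ; 0/8/13/10/2/2
#1 bne  $r3, $r4, L3 ; 0/8/13/10/2/2 ; →target
#2 nor  $r4, $r5, $r3 ; 0/8/13/10/65525/2
#3 addi  $r3, $r4, 0 ; 0/8/13/65525/65525/2
#4 xori  $r5, $r1, 14 ; 0/8/13/65525/65525/6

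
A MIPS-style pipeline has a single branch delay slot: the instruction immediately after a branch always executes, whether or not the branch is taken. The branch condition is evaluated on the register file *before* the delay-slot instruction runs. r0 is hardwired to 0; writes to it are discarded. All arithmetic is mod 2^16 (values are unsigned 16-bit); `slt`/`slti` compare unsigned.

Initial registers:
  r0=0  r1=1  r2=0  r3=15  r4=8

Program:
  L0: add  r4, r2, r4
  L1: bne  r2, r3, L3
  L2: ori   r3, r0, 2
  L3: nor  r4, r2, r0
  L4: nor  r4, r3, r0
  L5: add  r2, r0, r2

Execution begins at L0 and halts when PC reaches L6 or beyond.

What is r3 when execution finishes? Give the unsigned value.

2

PC=0  add  r4, r2, r4        | r0=0 r1=1 r2=0 r3=15 r4=8
PC=1  bne  r2, r3, L3        | r0=0 r1=1 r2=0 r3=15 r4=8  [TAKEN]
PC=2  ori   r3, r0, 2        | r0=0 r1=1 r2=0 r3=2 r4=8
PC=3  nor  r4, r2, r0        | r0=0 r1=1 r2=0 r3=2 r4=65535
PC=4  nor  r4, r3, r0        | r0=0 r1=1 r2=0 r3=2 r4=65533
PC=5  add  r2, r0, r2        | r0=0 r1=1 r2=0 r3=2 r4=65533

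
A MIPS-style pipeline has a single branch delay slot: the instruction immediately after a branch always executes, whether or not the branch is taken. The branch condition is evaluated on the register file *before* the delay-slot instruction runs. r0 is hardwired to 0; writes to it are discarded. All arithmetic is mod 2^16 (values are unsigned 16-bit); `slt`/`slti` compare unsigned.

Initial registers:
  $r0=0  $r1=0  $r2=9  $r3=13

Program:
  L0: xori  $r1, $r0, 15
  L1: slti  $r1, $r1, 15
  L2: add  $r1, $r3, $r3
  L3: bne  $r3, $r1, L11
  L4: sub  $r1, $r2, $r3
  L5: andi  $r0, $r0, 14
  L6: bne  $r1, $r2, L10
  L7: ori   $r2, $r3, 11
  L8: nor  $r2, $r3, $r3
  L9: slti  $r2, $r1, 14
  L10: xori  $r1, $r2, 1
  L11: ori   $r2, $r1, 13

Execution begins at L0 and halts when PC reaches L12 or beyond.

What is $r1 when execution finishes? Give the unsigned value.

#0 xori  $r1, $r0, 15 ; 0/15/9/13
#1 slti  $r1, $r1, 15 ; 0/0/9/13
#2 add  $r1, $r3, $r3 ; 0/26/9/13
#3 bne  $r3, $r1, L11 ; 0/26/9/13 ; →target
#4 sub  $r1, $r2, $r3 ; 0/65532/9/13
#11 ori   $r2, $r1, 13 ; 0/65532/65533/13

65532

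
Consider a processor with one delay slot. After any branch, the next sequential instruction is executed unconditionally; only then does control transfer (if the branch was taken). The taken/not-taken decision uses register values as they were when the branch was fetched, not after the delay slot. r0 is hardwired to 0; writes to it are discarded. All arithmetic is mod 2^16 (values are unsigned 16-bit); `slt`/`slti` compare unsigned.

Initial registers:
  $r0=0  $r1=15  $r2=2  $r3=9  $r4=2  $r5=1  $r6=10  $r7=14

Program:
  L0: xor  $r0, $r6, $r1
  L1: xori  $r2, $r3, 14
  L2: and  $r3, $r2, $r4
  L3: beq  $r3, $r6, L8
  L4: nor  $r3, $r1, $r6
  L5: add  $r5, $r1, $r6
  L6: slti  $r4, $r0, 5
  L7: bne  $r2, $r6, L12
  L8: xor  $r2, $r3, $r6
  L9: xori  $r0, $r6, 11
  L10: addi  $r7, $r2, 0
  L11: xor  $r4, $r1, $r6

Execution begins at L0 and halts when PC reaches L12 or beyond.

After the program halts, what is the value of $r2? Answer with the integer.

[0] xor  $r0, $r6, $r1  →  {$r0:0, $r1:15, $r2:2, $r3:9, $r4:2, $r5:1, $r6:10, $r7:14}
[1] xori  $r2, $r3, 14  →  {$r0:0, $r1:15, $r2:7, $r3:9, $r4:2, $r5:1, $r6:10, $r7:14}
[2] and  $r3, $r2, $r4  →  {$r0:0, $r1:15, $r2:7, $r3:2, $r4:2, $r5:1, $r6:10, $r7:14}
[3] beq  $r3, $r6, L8  →  {$r0:0, $r1:15, $r2:7, $r3:2, $r4:2, $r5:1, $r6:10, $r7:14}  ⟨branch fallthrough⟩
[4] nor  $r3, $r1, $r6  →  {$r0:0, $r1:15, $r2:7, $r3:65520, $r4:2, $r5:1, $r6:10, $r7:14}
[5] add  $r5, $r1, $r6  →  {$r0:0, $r1:15, $r2:7, $r3:65520, $r4:2, $r5:25, $r6:10, $r7:14}
[6] slti  $r4, $r0, 5  →  {$r0:0, $r1:15, $r2:7, $r3:65520, $r4:1, $r5:25, $r6:10, $r7:14}
[7] bne  $r2, $r6, L12  →  {$r0:0, $r1:15, $r2:7, $r3:65520, $r4:1, $r5:25, $r6:10, $r7:14}  ⟨branch taken⟩
[8] xor  $r2, $r3, $r6  →  {$r0:0, $r1:15, $r2:65530, $r3:65520, $r4:1, $r5:25, $r6:10, $r7:14}

65530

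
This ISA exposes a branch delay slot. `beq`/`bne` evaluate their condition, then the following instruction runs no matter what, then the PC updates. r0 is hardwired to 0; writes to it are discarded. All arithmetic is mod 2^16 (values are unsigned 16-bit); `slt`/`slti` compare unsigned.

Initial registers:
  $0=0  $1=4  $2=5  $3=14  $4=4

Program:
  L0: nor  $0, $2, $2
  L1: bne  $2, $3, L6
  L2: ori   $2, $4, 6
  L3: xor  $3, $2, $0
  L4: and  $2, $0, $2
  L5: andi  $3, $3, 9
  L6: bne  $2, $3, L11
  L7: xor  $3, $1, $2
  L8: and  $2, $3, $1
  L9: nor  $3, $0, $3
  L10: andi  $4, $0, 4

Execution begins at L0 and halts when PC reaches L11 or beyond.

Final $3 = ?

2

PC=0  nor  $0, $2, $2        | $0=0 $1=4 $2=5 $3=14 $4=4
PC=1  bne  $2, $3, L6        | $0=0 $1=4 $2=5 $3=14 $4=4  [TAKEN]
PC=2  ori   $2, $4, 6        | $0=0 $1=4 $2=6 $3=14 $4=4
PC=6  bne  $2, $3, L11       | $0=0 $1=4 $2=6 $3=14 $4=4  [TAKEN]
PC=7  xor  $3, $1, $2        | $0=0 $1=4 $2=6 $3=2 $4=4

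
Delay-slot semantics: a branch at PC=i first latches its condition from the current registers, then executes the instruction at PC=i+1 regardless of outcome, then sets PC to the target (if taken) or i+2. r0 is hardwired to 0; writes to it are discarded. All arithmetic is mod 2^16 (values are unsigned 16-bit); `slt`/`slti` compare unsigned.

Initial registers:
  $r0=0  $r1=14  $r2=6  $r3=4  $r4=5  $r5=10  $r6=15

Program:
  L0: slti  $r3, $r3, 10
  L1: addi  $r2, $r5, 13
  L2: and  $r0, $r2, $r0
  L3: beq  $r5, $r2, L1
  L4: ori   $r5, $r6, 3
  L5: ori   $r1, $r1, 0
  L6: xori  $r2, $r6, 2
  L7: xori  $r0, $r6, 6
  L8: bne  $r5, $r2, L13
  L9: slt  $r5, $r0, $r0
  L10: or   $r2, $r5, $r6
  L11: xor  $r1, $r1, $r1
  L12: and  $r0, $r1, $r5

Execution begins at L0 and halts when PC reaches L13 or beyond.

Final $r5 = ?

#0 slti  $r3, $r3, 10 ; 0/14/6/1/5/10/15
#1 addi  $r2, $r5, 13 ; 0/14/23/1/5/10/15
#2 and  $r0, $r2, $r0 ; 0/14/23/1/5/10/15
#3 beq  $r5, $r2, L1 ; 0/14/23/1/5/10/15 ; →fallthru
#4 ori   $r5, $r6, 3 ; 0/14/23/1/5/15/15
#5 ori   $r1, $r1, 0 ; 0/14/23/1/5/15/15
#6 xori  $r2, $r6, 2 ; 0/14/13/1/5/15/15
#7 xori  $r0, $r6, 6 ; 0/14/13/1/5/15/15
#8 bne  $r5, $r2, L13 ; 0/14/13/1/5/15/15 ; →target
#9 slt  $r5, $r0, $r0 ; 0/14/13/1/5/0/15

0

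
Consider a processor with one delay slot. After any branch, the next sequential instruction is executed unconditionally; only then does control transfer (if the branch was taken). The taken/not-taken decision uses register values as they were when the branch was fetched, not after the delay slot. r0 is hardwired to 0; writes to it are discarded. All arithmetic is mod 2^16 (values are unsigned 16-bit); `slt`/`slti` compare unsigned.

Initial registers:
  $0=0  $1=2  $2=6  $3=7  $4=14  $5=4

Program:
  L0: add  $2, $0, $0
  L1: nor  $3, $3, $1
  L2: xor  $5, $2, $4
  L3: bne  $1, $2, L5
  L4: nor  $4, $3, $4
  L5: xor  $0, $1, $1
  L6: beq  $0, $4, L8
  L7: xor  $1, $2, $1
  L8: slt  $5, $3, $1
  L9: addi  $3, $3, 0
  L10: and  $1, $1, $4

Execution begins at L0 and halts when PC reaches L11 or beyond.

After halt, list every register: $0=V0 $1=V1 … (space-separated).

$0=0 $1=0 $2=0 $3=65528 $4=1 $5=0

[0] add  $2, $0, $0  →  {$0:0, $1:2, $2:0, $3:7, $4:14, $5:4}
[1] nor  $3, $3, $1  →  {$0:0, $1:2, $2:0, $3:65528, $4:14, $5:4}
[2] xor  $5, $2, $4  →  {$0:0, $1:2, $2:0, $3:65528, $4:14, $5:14}
[3] bne  $1, $2, L5  →  {$0:0, $1:2, $2:0, $3:65528, $4:14, $5:14}  ⟨branch taken⟩
[4] nor  $4, $3, $4  →  {$0:0, $1:2, $2:0, $3:65528, $4:1, $5:14}
[5] xor  $0, $1, $1  →  {$0:0, $1:2, $2:0, $3:65528, $4:1, $5:14}
[6] beq  $0, $4, L8  →  {$0:0, $1:2, $2:0, $3:65528, $4:1, $5:14}  ⟨branch fallthrough⟩
[7] xor  $1, $2, $1  →  {$0:0, $1:2, $2:0, $3:65528, $4:1, $5:14}
[8] slt  $5, $3, $1  →  {$0:0, $1:2, $2:0, $3:65528, $4:1, $5:0}
[9] addi  $3, $3, 0  →  {$0:0, $1:2, $2:0, $3:65528, $4:1, $5:0}
[10] and  $1, $1, $4  →  {$0:0, $1:0, $2:0, $3:65528, $4:1, $5:0}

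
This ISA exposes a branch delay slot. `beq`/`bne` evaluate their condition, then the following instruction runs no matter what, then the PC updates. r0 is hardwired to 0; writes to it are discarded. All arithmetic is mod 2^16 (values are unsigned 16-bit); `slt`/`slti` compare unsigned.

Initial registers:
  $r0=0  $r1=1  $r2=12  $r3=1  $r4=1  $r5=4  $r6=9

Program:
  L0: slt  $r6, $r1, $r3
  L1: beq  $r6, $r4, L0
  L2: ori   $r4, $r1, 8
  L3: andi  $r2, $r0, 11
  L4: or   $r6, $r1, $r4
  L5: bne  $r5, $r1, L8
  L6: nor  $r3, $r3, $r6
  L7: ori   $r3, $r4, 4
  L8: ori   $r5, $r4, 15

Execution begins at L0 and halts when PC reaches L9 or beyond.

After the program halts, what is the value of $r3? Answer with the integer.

65526

[0] slt  $r6, $r1, $r3  →  {$r0:0, $r1:1, $r2:12, $r3:1, $r4:1, $r5:4, $r6:0}
[1] beq  $r6, $r4, L0  →  {$r0:0, $r1:1, $r2:12, $r3:1, $r4:1, $r5:4, $r6:0}  ⟨branch fallthrough⟩
[2] ori   $r4, $r1, 8  →  {$r0:0, $r1:1, $r2:12, $r3:1, $r4:9, $r5:4, $r6:0}
[3] andi  $r2, $r0, 11  →  {$r0:0, $r1:1, $r2:0, $r3:1, $r4:9, $r5:4, $r6:0}
[4] or   $r6, $r1, $r4  →  {$r0:0, $r1:1, $r2:0, $r3:1, $r4:9, $r5:4, $r6:9}
[5] bne  $r5, $r1, L8  →  {$r0:0, $r1:1, $r2:0, $r3:1, $r4:9, $r5:4, $r6:9}  ⟨branch taken⟩
[6] nor  $r3, $r3, $r6  →  {$r0:0, $r1:1, $r2:0, $r3:65526, $r4:9, $r5:4, $r6:9}
[8] ori   $r5, $r4, 15  →  {$r0:0, $r1:1, $r2:0, $r3:65526, $r4:9, $r5:15, $r6:9}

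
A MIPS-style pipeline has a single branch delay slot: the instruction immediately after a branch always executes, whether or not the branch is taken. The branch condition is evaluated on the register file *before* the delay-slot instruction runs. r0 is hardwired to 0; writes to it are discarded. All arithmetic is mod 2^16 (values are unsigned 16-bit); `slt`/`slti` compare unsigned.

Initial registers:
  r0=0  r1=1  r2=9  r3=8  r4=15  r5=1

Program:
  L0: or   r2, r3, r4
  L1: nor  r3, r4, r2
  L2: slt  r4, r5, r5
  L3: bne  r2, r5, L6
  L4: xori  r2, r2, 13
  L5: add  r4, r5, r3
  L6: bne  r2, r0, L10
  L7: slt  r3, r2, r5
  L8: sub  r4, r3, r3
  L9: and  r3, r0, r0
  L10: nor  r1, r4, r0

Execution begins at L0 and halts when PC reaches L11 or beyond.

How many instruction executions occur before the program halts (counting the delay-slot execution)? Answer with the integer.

#0 or   r2, r3, r4 ; 0/1/15/8/15/1
#1 nor  r3, r4, r2 ; 0/1/15/65520/15/1
#2 slt  r4, r5, r5 ; 0/1/15/65520/0/1
#3 bne  r2, r5, L6 ; 0/1/15/65520/0/1 ; →target
#4 xori  r2, r2, 13 ; 0/1/2/65520/0/1
#6 bne  r2, r0, L10 ; 0/1/2/65520/0/1 ; →target
#7 slt  r3, r2, r5 ; 0/1/2/0/0/1
#10 nor  r1, r4, r0 ; 0/65535/2/0/0/1

8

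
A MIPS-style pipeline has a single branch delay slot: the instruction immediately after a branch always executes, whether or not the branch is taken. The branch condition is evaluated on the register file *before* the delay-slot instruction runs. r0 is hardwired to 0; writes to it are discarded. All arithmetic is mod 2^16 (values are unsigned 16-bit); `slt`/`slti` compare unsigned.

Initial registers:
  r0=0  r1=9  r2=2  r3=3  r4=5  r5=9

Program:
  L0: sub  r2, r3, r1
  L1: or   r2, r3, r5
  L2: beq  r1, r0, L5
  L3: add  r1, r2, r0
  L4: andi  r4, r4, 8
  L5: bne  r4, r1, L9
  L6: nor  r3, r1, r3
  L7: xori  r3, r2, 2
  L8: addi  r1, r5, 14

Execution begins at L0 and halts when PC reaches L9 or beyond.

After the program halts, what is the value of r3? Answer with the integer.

65524

PC=0  sub  r2, r3, r1        | r0=0 r1=9 r2=65530 r3=3 r4=5 r5=9
PC=1  or   r2, r3, r5        | r0=0 r1=9 r2=11 r3=3 r4=5 r5=9
PC=2  beq  r1, r0, L5        | r0=0 r1=9 r2=11 r3=3 r4=5 r5=9  [not taken]
PC=3  add  r1, r2, r0        | r0=0 r1=11 r2=11 r3=3 r4=5 r5=9
PC=4  andi  r4, r4, 8        | r0=0 r1=11 r2=11 r3=3 r4=0 r5=9
PC=5  bne  r4, r1, L9        | r0=0 r1=11 r2=11 r3=3 r4=0 r5=9  [TAKEN]
PC=6  nor  r3, r1, r3        | r0=0 r1=11 r2=11 r3=65524 r4=0 r5=9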